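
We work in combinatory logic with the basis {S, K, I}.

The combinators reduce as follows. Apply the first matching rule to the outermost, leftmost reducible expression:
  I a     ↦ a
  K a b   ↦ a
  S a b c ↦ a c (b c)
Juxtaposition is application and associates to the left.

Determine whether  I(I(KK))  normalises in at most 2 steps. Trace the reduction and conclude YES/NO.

  start: I(I(KK))
  →1  I(KK)
  →2  KK

Answer: YES — reaches normal form KK in 2 ≤ 2 steps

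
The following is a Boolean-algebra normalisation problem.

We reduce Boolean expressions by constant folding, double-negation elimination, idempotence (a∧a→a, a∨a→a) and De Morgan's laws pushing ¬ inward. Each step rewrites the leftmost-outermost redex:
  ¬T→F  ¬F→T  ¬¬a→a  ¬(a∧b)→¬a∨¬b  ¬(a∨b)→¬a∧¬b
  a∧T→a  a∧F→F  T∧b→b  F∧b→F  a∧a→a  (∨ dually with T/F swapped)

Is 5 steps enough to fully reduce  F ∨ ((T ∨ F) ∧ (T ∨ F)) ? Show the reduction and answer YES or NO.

Answer: YES — reaches normal form T in 3 ≤ 5 steps

Working:
  start: F ∨ ((T ∨ F) ∧ (T ∨ F))
  step 1: (T ∨ F) ∧ (T ∨ F)
  step 2: T ∨ F
  step 3: T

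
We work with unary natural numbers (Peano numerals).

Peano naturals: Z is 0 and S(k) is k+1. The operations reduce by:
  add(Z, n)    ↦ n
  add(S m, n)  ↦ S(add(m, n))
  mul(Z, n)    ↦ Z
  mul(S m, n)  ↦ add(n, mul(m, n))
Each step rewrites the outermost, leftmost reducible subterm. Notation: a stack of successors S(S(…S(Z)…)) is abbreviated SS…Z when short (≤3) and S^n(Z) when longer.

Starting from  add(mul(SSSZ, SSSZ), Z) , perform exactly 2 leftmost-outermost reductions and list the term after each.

  start: add(mul(SSSZ, SSSZ), Z)
  →1  add(add(SSSZ, mul(SSZ, SSSZ)), Z)
  →2  add(S(add(SSZ, mul(SSZ, SSSZ))), Z)

Answer: after 2 steps: add(S(add(SSZ, mul(SSZ, SSSZ))), Z)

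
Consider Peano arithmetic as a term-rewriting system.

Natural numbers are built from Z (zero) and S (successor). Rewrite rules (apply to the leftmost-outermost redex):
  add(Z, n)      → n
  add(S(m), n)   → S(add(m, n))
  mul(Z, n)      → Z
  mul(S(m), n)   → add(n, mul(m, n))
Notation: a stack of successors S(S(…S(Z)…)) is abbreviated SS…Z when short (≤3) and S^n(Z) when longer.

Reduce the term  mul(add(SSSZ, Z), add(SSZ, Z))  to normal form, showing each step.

  start: mul(add(SSSZ, Z), add(SSZ, Z))
  [1] mul(S(add(SSZ, Z)), add(SSZ, Z))
  [2] add(add(SSZ, Z), mul(add(SSZ, Z), add(SSZ, Z)))
  [3] add(S(add(SZ, Z)), mul(add(SSZ, Z), add(SSZ, Z)))
  [4] S(add(add(SZ, Z), mul(add(SSZ, Z), add(SSZ, Z))))
  [5] S(add(S(add(Z, Z)), mul(add(SSZ, Z), add(SSZ, Z))))
  [6] S(S(add(add(Z, Z), mul(add(SSZ, Z), add(SSZ, Z)))))
  [7] S(S(add(Z, mul(add(SSZ, Z), add(SSZ, Z)))))
  [8] S(S(mul(add(SSZ, Z), add(SSZ, Z))))
  [9] S(S(mul(S(add(SZ, Z)), add(SSZ, Z))))
  [10] S(S(add(add(SSZ, Z), mul(add(SZ, Z), add(SSZ, Z)))))
  [11] S(S(add(S(add(SZ, Z)), mul(add(SZ, Z), add(SSZ, Z)))))
  [12] S(S(S(add(add(SZ, Z), mul(add(SZ, Z), add(SSZ, Z))))))
  [13] S(S(S(add(S(add(Z, Z)), mul(add(SZ, Z), add(SSZ, Z))))))
  [14] S(S(S(S(add(add(Z, Z), mul(add(SZ, Z), add(SSZ, Z)))))))
  [15] S(S(S(S(add(Z, mul(add(SZ, Z), add(SSZ, Z)))))))
  [16] S(S(S(S(mul(add(SZ, Z), add(SSZ, Z))))))
  [17] S(S(S(S(mul(S(add(Z, Z)), add(SSZ, Z))))))
  [18] S(S(S(S(add(add(SSZ, Z), mul(add(Z, Z), add(SSZ, Z)))))))
  [19] S(S(S(S(add(S(add(SZ, Z)), mul(add(Z, Z), add(SSZ, Z)))))))
  [20] S(S(S(S(S(add(add(SZ, Z), mul(add(Z, Z), add(SSZ, Z))))))))
  [21] S(S(S(S(S(add(S(add(Z, Z)), mul(add(Z, Z), add(SSZ, Z))))))))
  [22] S(S(S(S(S(S(add(add(Z, Z), mul(add(Z, Z), add(SSZ, Z)))))))))
  [23] S(S(S(S(S(S(add(Z, mul(add(Z, Z), add(SSZ, Z)))))))))
  [24] S(S(S(S(S(S(mul(add(Z, Z), add(SSZ, Z))))))))
  [25] S(S(S(S(S(S(mul(Z, add(SSZ, Z))))))))
  [26] S^6(Z)

Answer: normal form = S^6(Z)  (in 26 steps)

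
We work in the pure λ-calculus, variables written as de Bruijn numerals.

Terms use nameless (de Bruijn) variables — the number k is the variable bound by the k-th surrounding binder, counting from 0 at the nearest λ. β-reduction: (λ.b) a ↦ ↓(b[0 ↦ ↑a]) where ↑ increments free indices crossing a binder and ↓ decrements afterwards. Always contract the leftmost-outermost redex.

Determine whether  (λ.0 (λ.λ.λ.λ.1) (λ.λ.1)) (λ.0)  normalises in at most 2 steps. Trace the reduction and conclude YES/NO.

  start: (λ.0 (λ.λ.λ.λ.1) (λ.λ.1)) (λ.0)
  [1] (λ.0) (λ.λ.λ.λ.1) (λ.λ.1)
  [2] (λ.λ.λ.λ.1) (λ.λ.1)

Answer: NO — after 2 steps the term is (λ.λ.λ.λ.1) (λ.λ.1), not yet normal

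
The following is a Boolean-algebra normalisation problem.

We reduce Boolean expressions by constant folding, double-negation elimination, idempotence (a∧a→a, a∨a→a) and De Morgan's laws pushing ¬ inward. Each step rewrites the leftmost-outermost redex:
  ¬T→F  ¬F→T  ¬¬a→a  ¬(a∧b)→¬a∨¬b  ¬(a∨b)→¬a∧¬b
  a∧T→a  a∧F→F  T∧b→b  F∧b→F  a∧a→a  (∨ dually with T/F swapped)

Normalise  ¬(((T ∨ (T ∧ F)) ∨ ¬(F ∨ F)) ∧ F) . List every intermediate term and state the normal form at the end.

Answer: normal form = T  (in 8 steps)

Working:
  start: ¬(((T ∨ (T ∧ F)) ∨ ¬(F ∨ F)) ∧ F)
  →1  ¬((T ∨ (T ∧ F)) ∨ ¬(F ∨ F)) ∨ ¬F
  →2  (¬(T ∨ (T ∧ F)) ∧ ¬¬(F ∨ F)) ∨ ¬F
  →3  ((¬T ∧ ¬(T ∧ F)) ∧ ¬¬(F ∨ F)) ∨ ¬F
  →4  ((F ∧ ¬(T ∧ F)) ∧ ¬¬(F ∨ F)) ∨ ¬F
  →5  (F ∧ ¬¬(F ∨ F)) ∨ ¬F
  →6  F ∨ ¬F
  →7  ¬F
  →8  T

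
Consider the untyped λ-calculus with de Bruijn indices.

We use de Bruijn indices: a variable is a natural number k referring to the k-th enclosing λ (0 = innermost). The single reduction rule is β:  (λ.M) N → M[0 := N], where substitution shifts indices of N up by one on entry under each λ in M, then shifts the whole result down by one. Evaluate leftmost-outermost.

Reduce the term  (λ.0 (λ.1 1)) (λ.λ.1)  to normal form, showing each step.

Answer: normal form = λ.λ.λ.λ.λ.1  (in 3 steps)

Working:
  start: (λ.0 (λ.1 1)) (λ.λ.1)
  [1] (λ.λ.1) (λ.(λ.λ.1) (λ.λ.1))
  [2] λ.λ.(λ.λ.1) (λ.λ.1)
  [3] λ.λ.λ.λ.λ.1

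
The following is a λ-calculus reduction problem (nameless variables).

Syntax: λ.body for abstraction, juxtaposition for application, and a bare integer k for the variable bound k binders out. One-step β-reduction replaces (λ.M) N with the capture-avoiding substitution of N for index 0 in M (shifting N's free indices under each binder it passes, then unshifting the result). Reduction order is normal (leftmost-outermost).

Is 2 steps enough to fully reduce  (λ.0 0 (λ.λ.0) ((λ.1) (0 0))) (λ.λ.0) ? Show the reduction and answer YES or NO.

  start: (λ.0 0 (λ.λ.0) ((λ.1) (0 0))) (λ.λ.0)
  →1  (λ.λ.0) (λ.λ.0) (λ.λ.0) ((λ.λ.λ.0) ((λ.λ.0) (λ.λ.0)))
  →2  (λ.0) (λ.λ.0) ((λ.λ.λ.0) ((λ.λ.0) (λ.λ.0)))

Answer: NO — after 2 steps the term is (λ.0) (λ.λ.0) ((λ.λ.λ.0) ((λ.λ.0) (λ.λ.0))), not yet normal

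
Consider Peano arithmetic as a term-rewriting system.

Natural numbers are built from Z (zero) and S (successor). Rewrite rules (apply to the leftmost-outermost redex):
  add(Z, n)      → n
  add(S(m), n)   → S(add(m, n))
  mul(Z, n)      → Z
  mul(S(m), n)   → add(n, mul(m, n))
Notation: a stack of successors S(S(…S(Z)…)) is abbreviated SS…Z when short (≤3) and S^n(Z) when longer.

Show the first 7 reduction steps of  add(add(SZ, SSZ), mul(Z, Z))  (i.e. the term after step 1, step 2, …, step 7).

Answer: after 7 steps: SSSZ

Working:
  start: add(add(SZ, SSZ), mul(Z, Z))
  →1  add(S(add(Z, SSZ)), mul(Z, Z))
  →2  S(add(add(Z, SSZ), mul(Z, Z)))
  →3  S(add(SSZ, mul(Z, Z)))
  →4  S(S(add(SZ, mul(Z, Z))))
  →5  S(S(S(add(Z, mul(Z, Z)))))
  →6  S(S(S(mul(Z, Z))))
  →7  SSSZ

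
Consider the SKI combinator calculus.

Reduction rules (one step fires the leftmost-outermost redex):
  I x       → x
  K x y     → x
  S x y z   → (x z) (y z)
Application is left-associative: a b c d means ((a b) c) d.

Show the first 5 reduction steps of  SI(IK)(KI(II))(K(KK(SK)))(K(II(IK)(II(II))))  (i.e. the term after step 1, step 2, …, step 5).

  start: SI(IK)(KI(II))(K(KK(SK)))(K(II(IK)(II(II))))
  [1] I(KI(II))(IK(KI(II)))(K(KK(SK)))(K(II(IK)(II(II))))
  [2] KI(II)(IK(KI(II)))(K(KK(SK)))(K(II(IK)(II(II))))
  [3] I(IK(KI(II)))(K(KK(SK)))(K(II(IK)(II(II))))
  [4] IK(KI(II))(K(KK(SK)))(K(II(IK)(II(II))))
  [5] K(KI(II))(K(KK(SK)))(K(II(IK)(II(II))))

Answer: after 5 steps: K(KI(II))(K(KK(SK)))(K(II(IK)(II(II))))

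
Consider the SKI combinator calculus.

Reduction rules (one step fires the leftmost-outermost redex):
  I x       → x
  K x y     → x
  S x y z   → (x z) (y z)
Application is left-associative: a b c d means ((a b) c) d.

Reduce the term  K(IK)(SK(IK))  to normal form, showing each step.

Answer: normal form = K  (in 2 steps)

Reduction:
  start: K(IK)(SK(IK))
  [1] IK
  [2] K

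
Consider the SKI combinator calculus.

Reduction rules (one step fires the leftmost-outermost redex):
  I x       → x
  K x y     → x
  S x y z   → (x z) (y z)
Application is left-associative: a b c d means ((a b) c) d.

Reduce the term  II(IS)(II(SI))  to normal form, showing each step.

  start: II(IS)(II(SI))
  →1  I(IS)(II(SI))
  →2  IS(II(SI))
  →3  S(II(SI))
  →4  S(I(SI))
  →5  S(SI)

Answer: normal form = S(SI)  (in 5 steps)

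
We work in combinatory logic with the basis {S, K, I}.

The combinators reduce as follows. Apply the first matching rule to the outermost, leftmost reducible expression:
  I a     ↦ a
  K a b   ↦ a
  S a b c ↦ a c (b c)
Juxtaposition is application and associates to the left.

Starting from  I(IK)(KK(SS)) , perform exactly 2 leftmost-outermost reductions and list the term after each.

Answer: after 2 steps: K(KK(SS))

Working:
  start: I(IK)(KK(SS))
  step 1: IK(KK(SS))
  step 2: K(KK(SS))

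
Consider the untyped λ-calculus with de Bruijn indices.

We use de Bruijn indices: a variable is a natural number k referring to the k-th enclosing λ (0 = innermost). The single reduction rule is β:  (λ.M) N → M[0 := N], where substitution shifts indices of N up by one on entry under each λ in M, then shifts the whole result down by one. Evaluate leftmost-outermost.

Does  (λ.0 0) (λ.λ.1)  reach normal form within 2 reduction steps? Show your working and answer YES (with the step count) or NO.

Answer: YES — reaches normal form λ.λ.λ.1 in 2 ≤ 2 steps

Reduction:
  start: (λ.0 0) (λ.λ.1)
  →1  (λ.λ.1) (λ.λ.1)
  →2  λ.λ.λ.1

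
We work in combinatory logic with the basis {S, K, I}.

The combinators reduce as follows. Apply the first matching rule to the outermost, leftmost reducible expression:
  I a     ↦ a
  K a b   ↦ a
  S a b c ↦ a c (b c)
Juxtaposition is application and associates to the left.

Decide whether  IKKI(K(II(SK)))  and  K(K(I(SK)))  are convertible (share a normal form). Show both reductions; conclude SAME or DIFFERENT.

Term A:
  start: IKKI(K(II(SK)))
  step 1: KKI(K(II(SK)))
  step 2: K(K(II(SK)))
  step 3: K(K(I(SK)))
  step 4: K(K(SK))

Term B:
  start: K(K(I(SK)))
  step 1: K(K(SK))

Answer: SAME — A ⇓ K(K(SK)), B ⇓ K(K(SK))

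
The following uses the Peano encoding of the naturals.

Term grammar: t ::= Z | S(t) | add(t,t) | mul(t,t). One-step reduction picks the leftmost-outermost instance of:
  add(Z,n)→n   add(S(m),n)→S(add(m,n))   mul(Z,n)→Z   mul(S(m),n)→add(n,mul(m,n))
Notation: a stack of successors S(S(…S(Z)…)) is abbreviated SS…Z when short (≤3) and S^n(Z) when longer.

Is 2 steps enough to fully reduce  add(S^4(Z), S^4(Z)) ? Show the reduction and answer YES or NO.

  start: add(S^4(Z), S^4(Z))
  step 1: S(add(SSSZ, S^4(Z)))
  step 2: S(S(add(SSZ, S^4(Z))))

Answer: NO — after 2 steps the term is S(S(add(SSZ, S^4(Z)))), not yet normal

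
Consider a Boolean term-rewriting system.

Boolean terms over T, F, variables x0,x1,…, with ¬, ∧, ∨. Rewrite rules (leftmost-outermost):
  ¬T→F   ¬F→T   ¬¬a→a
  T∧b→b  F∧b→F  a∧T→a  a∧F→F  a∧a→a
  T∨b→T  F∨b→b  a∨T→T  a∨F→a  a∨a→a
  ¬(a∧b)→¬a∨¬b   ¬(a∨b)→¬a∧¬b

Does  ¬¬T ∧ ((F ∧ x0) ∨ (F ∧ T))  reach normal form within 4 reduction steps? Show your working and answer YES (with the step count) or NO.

Answer: NO — after 4 steps the term is F ∧ T, not yet normal

Derivation:
  start: ¬¬T ∧ ((F ∧ x0) ∨ (F ∧ T))
  step 1: T ∧ ((F ∧ x0) ∨ (F ∧ T))
  step 2: (F ∧ x0) ∨ (F ∧ T)
  step 3: F ∨ (F ∧ T)
  step 4: F ∧ T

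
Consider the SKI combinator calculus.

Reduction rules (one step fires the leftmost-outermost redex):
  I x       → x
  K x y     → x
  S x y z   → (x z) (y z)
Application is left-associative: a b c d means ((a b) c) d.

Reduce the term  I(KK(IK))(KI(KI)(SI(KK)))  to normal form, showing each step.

  start: I(KK(IK))(KI(KI)(SI(KK)))
  [1] KK(IK)(KI(KI)(SI(KK)))
  [2] K(KI(KI)(SI(KK)))
  [3] K(I(SI(KK)))
  [4] K(SI(KK))

Answer: normal form = K(SI(KK))  (in 4 steps)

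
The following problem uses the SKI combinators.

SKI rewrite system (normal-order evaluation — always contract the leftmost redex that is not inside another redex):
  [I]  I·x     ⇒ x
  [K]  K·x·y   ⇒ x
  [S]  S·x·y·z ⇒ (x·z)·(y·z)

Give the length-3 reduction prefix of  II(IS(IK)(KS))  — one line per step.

Answer: after 3 steps: S(IK)(KS)

Reduction:
  start: II(IS(IK)(KS))
  step 1: I(IS(IK)(KS))
  step 2: IS(IK)(KS)
  step 3: S(IK)(KS)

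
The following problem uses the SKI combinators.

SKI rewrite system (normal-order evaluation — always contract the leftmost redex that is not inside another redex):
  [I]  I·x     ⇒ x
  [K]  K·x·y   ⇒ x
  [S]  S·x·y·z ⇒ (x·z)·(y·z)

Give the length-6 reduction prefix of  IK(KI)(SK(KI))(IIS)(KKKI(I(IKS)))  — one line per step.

Answer: after 6 steps: I

Reduction:
  start: IK(KI)(SK(KI))(IIS)(KKKI(I(IKS)))
  [1] K(KI)(SK(KI))(IIS)(KKKI(I(IKS)))
  [2] KI(IIS)(KKKI(I(IKS)))
  [3] I(KKKI(I(IKS)))
  [4] KKKI(I(IKS))
  [5] KI(I(IKS))
  [6] I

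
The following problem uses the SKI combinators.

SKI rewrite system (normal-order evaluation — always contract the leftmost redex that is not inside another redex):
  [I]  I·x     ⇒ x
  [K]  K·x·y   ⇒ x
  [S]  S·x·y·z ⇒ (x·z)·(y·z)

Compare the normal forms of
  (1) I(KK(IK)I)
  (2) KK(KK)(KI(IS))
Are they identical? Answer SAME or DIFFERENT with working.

Term A:
  start: I(KK(IK)I)
  →1  KK(IK)I
  →2  KI

Term B:
  start: KK(KK)(KI(IS))
  →1  K(KI(IS))
  →2  KI

Answer: SAME — A ⇓ KI, B ⇓ KI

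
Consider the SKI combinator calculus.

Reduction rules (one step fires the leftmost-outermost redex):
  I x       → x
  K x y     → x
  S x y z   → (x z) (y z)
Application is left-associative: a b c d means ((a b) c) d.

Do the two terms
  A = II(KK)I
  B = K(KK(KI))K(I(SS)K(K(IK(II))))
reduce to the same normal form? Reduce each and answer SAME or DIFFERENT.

Answer: DIFFERENT — A ⇓ K, B ⇓ K(S(K(KI))(K(K(KI))))

Working:
Term A:
  start: II(KK)I
  [1] I(KK)I
  [2] KKI
  [3] K

Term B:
  start: K(KK(KI))K(I(SS)K(K(IK(II))))
  [1] KK(KI)(I(SS)K(K(IK(II))))
  [2] K(I(SS)K(K(IK(II))))
  [3] K(SSK(K(IK(II))))
  [4] K(S(K(IK(II)))(K(K(IK(II)))))
  [5] K(S(K(K(II)))(K(K(IK(II)))))
  [6] K(S(K(KI))(K(K(IK(II)))))
  [7] K(S(K(KI))(K(K(K(II)))))
  [8] K(S(K(KI))(K(K(KI))))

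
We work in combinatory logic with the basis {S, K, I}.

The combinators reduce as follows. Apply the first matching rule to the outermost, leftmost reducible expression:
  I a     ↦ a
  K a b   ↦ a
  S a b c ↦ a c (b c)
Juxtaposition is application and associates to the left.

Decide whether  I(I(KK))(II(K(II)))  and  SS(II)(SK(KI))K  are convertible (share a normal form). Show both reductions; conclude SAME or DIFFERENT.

Term A:
  start: I(I(KK))(II(K(II)))
  step 1: I(KK)(II(K(II)))
  step 2: KK(II(K(II)))
  step 3: K

Term B:
  start: SS(II)(SK(KI))K
  step 1: S(SK(KI))(II(SK(KI)))K
  step 2: SK(KI)K(II(SK(KI))K)
  step 3: KK(KIK)(II(SK(KI))K)
  step 4: K(II(SK(KI))K)
  step 5: K(I(SK(KI))K)
  step 6: K(SK(KI)K)
  step 7: K(KK(KIK))
  step 8: KK

Answer: DIFFERENT — A ⇓ K, B ⇓ KK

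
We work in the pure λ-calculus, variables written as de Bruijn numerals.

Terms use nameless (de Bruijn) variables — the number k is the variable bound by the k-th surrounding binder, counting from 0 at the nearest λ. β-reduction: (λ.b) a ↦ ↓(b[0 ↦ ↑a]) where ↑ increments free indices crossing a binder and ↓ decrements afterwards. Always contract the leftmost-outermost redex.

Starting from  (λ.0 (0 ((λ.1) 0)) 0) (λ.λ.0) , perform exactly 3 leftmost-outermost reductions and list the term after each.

Answer: after 3 steps: λ.λ.0

Derivation:
  start: (λ.0 (0 ((λ.1) 0)) 0) (λ.λ.0)
  →1  (λ.λ.0) ((λ.λ.0) ((λ.λ.λ.0) (λ.λ.0))) (λ.λ.0)
  →2  (λ.0) (λ.λ.0)
  →3  λ.λ.0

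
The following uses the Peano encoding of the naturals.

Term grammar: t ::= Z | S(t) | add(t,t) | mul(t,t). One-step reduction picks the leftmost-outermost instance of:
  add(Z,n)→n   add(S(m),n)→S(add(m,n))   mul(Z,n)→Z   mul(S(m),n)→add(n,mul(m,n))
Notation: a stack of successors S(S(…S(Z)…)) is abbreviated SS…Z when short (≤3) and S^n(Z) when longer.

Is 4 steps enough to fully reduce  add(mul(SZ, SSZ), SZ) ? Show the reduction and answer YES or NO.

  start: add(mul(SZ, SSZ), SZ)
  →1  add(add(SSZ, mul(Z, SSZ)), SZ)
  →2  add(S(add(SZ, mul(Z, SSZ))), SZ)
  →3  S(add(add(SZ, mul(Z, SSZ)), SZ))
  →4  S(add(S(add(Z, mul(Z, SSZ))), SZ))

Answer: NO — after 4 steps the term is S(add(S(add(Z, mul(Z, SSZ))), SZ)), not yet normal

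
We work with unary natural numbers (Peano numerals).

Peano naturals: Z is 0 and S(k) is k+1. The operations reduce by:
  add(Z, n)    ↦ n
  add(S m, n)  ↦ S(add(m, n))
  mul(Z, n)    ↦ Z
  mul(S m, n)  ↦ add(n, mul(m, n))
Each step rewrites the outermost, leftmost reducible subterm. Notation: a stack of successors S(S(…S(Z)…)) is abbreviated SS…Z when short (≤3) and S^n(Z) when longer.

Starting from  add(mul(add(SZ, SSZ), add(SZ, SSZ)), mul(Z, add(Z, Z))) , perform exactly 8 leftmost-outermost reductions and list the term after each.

  start: add(mul(add(SZ, SSZ), add(SZ, SSZ)), mul(Z, add(Z, Z)))
  →1  add(mul(S(add(Z, SSZ)), add(SZ, SSZ)), mul(Z, add(Z, Z)))
  →2  add(add(add(SZ, SSZ), mul(add(Z, SSZ), add(SZ, SSZ))), mul(Z, add(Z, Z)))
  →3  add(add(S(add(Z, SSZ)), mul(add(Z, SSZ), add(SZ, SSZ))), mul(Z, add(Z, Z)))
  →4  add(S(add(add(Z, SSZ), mul(add(Z, SSZ), add(SZ, SSZ)))), mul(Z, add(Z, Z)))
  →5  S(add(add(add(Z, SSZ), mul(add(Z, SSZ), add(SZ, SSZ))), mul(Z, add(Z, Z))))
  →6  S(add(add(SSZ, mul(add(Z, SSZ), add(SZ, SSZ))), mul(Z, add(Z, Z))))
  →7  S(add(S(add(SZ, mul(add(Z, SSZ), add(SZ, SSZ)))), mul(Z, add(Z, Z))))
  →8  S(S(add(add(SZ, mul(add(Z, SSZ), add(SZ, SSZ))), mul(Z, add(Z, Z)))))

Answer: after 8 steps: S(S(add(add(SZ, mul(add(Z, SSZ), add(SZ, SSZ))), mul(Z, add(Z, Z)))))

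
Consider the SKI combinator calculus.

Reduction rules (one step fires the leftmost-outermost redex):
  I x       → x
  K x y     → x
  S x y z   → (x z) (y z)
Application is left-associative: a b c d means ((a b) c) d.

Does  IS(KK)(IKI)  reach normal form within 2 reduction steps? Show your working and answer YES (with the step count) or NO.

  start: IS(KK)(IKI)
  →1  S(KK)(IKI)
  →2  S(KK)(KI)

Answer: YES — reaches normal form S(KK)(KI) in 2 ≤ 2 steps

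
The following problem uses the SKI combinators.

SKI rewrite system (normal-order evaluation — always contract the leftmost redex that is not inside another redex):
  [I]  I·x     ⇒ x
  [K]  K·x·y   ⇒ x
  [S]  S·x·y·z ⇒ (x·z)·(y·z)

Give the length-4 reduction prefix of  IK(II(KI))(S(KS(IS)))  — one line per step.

Answer: after 4 steps: KI

Working:
  start: IK(II(KI))(S(KS(IS)))
  →1  K(II(KI))(S(KS(IS)))
  →2  II(KI)
  →3  I(KI)
  →4  KI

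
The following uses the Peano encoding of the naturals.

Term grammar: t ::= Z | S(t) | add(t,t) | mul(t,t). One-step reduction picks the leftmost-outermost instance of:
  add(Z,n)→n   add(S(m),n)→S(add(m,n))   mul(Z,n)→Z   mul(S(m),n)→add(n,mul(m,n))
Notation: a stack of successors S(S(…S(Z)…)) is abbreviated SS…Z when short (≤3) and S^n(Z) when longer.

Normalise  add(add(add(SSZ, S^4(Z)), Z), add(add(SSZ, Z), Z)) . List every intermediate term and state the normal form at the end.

Answer: normal form = S^8(Z)  (in 23 steps)

Derivation:
  start: add(add(add(SSZ, S^4(Z)), Z), add(add(SSZ, Z), Z))
  [1] add(add(S(add(SZ, S^4(Z))), Z), add(add(SSZ, Z), Z))
  [2] add(S(add(add(SZ, S^4(Z)), Z)), add(add(SSZ, Z), Z))
  [3] S(add(add(add(SZ, S^4(Z)), Z), add(add(SSZ, Z), Z)))
  [4] S(add(add(S(add(Z, S^4(Z))), Z), add(add(SSZ, Z), Z)))
  [5] S(add(S(add(add(Z, S^4(Z)), Z)), add(add(SSZ, Z), Z)))
  [6] S(S(add(add(add(Z, S^4(Z)), Z), add(add(SSZ, Z), Z))))
  [7] S(S(add(add(S^4(Z), Z), add(add(SSZ, Z), Z))))
  [8] S(S(add(S(add(SSSZ, Z)), add(add(SSZ, Z), Z))))
  [9] S(S(S(add(add(SSSZ, Z), add(add(SSZ, Z), Z)))))
  [10] S(S(S(add(S(add(SSZ, Z)), add(add(SSZ, Z), Z)))))
  [11] S(S(S(S(add(add(SSZ, Z), add(add(SSZ, Z), Z))))))
  [12] S(S(S(S(add(S(add(SZ, Z)), add(add(SSZ, Z), Z))))))
  [13] S(S(S(S(S(add(add(SZ, Z), add(add(SSZ, Z), Z)))))))
  [14] S(S(S(S(S(add(S(add(Z, Z)), add(add(SSZ, Z), Z)))))))
  [15] S(S(S(S(S(S(add(add(Z, Z), add(add(SSZ, Z), Z))))))))
  [16] S(S(S(S(S(S(add(Z, add(add(SSZ, Z), Z))))))))
  [17] S(S(S(S(S(S(add(add(SSZ, Z), Z)))))))
  [18] S(S(S(S(S(S(add(S(add(SZ, Z)), Z)))))))
  [19] S(S(S(S(S(S(S(add(add(SZ, Z), Z))))))))
  [20] S(S(S(S(S(S(S(add(S(add(Z, Z)), Z))))))))
  [21] S(S(S(S(S(S(S(S(add(add(Z, Z), Z)))))))))
  [22] S(S(S(S(S(S(S(S(add(Z, Z)))))))))
  [23] S^8(Z)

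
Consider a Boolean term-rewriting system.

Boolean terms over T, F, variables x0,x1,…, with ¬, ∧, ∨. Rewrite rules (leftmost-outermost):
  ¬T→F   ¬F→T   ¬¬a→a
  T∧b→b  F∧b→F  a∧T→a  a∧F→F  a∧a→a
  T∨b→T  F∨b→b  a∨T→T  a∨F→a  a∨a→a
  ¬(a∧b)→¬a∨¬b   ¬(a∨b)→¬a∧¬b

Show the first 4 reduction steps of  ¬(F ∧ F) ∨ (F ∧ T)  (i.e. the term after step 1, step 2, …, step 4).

Answer: after 4 steps: T

Working:
  start: ¬(F ∧ F) ∨ (F ∧ T)
  step 1: (¬F ∨ ¬F) ∨ (F ∧ T)
  step 2: ¬F ∨ (F ∧ T)
  step 3: T ∨ (F ∧ T)
  step 4: T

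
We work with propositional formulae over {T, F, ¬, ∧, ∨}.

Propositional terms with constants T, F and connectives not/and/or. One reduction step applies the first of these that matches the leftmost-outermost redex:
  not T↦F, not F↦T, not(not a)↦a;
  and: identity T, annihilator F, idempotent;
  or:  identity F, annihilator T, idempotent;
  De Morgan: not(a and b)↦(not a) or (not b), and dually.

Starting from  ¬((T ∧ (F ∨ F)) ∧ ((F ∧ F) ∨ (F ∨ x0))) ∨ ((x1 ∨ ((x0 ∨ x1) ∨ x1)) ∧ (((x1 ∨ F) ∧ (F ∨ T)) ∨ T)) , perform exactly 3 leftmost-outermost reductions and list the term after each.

  start: ¬((T ∧ (F ∨ F)) ∧ ((F ∧ F) ∨ (F ∨ x0))) ∨ ((x1 ∨ ((x0 ∨ x1) ∨ x1)) ∧ (((x1 ∨ F) ∧ (F ∨ T)) ∨ T))
  [1] (¬(T ∧ (F ∨ F)) ∨ ¬((F ∧ F) ∨ (F ∨ x0))) ∨ ((x1 ∨ ((x0 ∨ x1) ∨ x1)) ∧ (((x1 ∨ F) ∧ (F ∨ T)) ∨ T))
  [2] ((¬T ∨ ¬(F ∨ F)) ∨ ¬((F ∧ F) ∨ (F ∨ x0))) ∨ ((x1 ∨ ((x0 ∨ x1) ∨ x1)) ∧ (((x1 ∨ F) ∧ (F ∨ T)) ∨ T))
  [3] ((F ∨ ¬(F ∨ F)) ∨ ¬((F ∧ F) ∨ (F ∨ x0))) ∨ ((x1 ∨ ((x0 ∨ x1) ∨ x1)) ∧ (((x1 ∨ F) ∧ (F ∨ T)) ∨ T))

Answer: after 3 steps: ((F ∨ ¬(F ∨ F)) ∨ ¬((F ∧ F) ∨ (F ∨ x0))) ∨ ((x1 ∨ ((x0 ∨ x1) ∨ x1)) ∧ (((x1 ∨ F) ∧ (F ∨ T)) ∨ T))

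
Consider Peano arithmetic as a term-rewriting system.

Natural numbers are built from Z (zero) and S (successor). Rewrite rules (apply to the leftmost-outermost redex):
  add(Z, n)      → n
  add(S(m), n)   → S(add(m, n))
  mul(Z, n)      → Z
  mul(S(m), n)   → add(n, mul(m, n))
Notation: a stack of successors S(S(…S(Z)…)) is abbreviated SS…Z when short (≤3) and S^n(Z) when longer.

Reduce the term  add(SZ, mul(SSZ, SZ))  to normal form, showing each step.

  start: add(SZ, mul(SSZ, SZ))
  step 1: S(add(Z, mul(SSZ, SZ)))
  step 2: S(mul(SSZ, SZ))
  step 3: S(add(SZ, mul(SZ, SZ)))
  step 4: S(S(add(Z, mul(SZ, SZ))))
  step 5: S(S(mul(SZ, SZ)))
  step 6: S(S(add(SZ, mul(Z, SZ))))
  step 7: S(S(S(add(Z, mul(Z, SZ)))))
  step 8: S(S(S(mul(Z, SZ))))
  step 9: SSSZ

Answer: normal form = SSSZ  (in 9 steps)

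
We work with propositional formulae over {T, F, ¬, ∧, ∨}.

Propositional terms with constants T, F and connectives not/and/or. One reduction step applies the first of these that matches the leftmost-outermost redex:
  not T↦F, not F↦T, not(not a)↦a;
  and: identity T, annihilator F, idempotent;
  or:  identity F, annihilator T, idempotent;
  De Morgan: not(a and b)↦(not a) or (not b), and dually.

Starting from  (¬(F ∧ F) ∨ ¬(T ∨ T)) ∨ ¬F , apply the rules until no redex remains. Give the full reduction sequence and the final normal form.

Answer: normal form = T  (in 5 steps)

Derivation:
  start: (¬(F ∧ F) ∨ ¬(T ∨ T)) ∨ ¬F
  step 1: ((¬F ∨ ¬F) ∨ ¬(T ∨ T)) ∨ ¬F
  step 2: (¬F ∨ ¬(T ∨ T)) ∨ ¬F
  step 3: (T ∨ ¬(T ∨ T)) ∨ ¬F
  step 4: T ∨ ¬F
  step 5: T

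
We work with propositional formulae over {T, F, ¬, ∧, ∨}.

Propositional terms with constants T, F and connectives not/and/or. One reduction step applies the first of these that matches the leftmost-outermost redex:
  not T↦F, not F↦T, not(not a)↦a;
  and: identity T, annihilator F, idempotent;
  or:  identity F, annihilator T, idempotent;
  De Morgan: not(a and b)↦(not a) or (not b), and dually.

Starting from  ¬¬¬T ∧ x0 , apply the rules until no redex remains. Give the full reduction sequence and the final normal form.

Answer: normal form = F  (in 3 steps)

Reduction:
  start: ¬¬¬T ∧ x0
  [1] ¬T ∧ x0
  [2] F ∧ x0
  [3] F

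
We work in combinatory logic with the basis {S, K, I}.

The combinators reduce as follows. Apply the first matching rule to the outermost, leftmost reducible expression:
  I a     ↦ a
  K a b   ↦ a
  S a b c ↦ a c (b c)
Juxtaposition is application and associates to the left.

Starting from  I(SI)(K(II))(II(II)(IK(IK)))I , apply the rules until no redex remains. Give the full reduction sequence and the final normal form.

  start: I(SI)(K(II))(II(II)(IK(IK)))I
  →1  SI(K(II))(II(II)(IK(IK)))I
  →2  I(II(II)(IK(IK)))(K(II)(II(II)(IK(IK))))I
  →3  II(II)(IK(IK))(K(II)(II(II)(IK(IK))))I
  →4  I(II)(IK(IK))(K(II)(II(II)(IK(IK))))I
  →5  II(IK(IK))(K(II)(II(II)(IK(IK))))I
  →6  I(IK(IK))(K(II)(II(II)(IK(IK))))I
  →7  IK(IK)(K(II)(II(II)(IK(IK))))I
  →8  K(IK)(K(II)(II(II)(IK(IK))))I
  →9  IKI
  →10  KI

Answer: normal form = KI  (in 10 steps)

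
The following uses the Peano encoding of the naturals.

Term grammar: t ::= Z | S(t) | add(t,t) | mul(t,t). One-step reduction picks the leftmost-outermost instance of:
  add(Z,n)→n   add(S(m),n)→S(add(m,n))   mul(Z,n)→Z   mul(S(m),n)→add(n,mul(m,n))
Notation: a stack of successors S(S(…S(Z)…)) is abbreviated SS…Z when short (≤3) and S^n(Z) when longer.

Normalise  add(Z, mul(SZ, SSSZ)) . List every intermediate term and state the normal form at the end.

  start: add(Z, mul(SZ, SSSZ))
  step 1: mul(SZ, SSSZ)
  step 2: add(SSSZ, mul(Z, SSSZ))
  step 3: S(add(SSZ, mul(Z, SSSZ)))
  step 4: S(S(add(SZ, mul(Z, SSSZ))))
  step 5: S(S(S(add(Z, mul(Z, SSSZ)))))
  step 6: S(S(S(mul(Z, SSSZ))))
  step 7: SSSZ

Answer: normal form = SSSZ  (in 7 steps)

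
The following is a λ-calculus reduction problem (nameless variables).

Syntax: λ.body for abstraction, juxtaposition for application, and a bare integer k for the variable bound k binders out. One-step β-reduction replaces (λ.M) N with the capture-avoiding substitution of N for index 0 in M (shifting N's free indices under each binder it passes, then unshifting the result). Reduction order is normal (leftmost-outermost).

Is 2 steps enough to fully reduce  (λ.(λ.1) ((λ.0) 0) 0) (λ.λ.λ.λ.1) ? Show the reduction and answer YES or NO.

Answer: NO — after 2 steps the term is (λ.λ.λ.λ.1) (λ.λ.λ.λ.1), not yet normal

Derivation:
  start: (λ.(λ.1) ((λ.0) 0) 0) (λ.λ.λ.λ.1)
  [1] (λ.λ.λ.λ.λ.1) ((λ.0) (λ.λ.λ.λ.1)) (λ.λ.λ.λ.1)
  [2] (λ.λ.λ.λ.1) (λ.λ.λ.λ.1)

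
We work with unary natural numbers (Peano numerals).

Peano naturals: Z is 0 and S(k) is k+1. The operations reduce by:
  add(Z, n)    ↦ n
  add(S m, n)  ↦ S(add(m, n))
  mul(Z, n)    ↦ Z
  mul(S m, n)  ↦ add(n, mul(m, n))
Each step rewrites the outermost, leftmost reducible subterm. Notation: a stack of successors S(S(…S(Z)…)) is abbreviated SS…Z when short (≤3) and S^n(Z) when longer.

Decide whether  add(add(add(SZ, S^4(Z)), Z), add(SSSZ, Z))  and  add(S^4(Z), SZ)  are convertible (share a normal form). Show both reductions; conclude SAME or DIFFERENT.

Term A:
  start: add(add(add(SZ, S^4(Z)), Z), add(SSSZ, Z))
  →1  add(add(S(add(Z, S^4(Z))), Z), add(SSSZ, Z))
  →2  add(S(add(add(Z, S^4(Z)), Z)), add(SSSZ, Z))
  →3  S(add(add(add(Z, S^4(Z)), Z), add(SSSZ, Z)))
  →4  S(add(add(S^4(Z), Z), add(SSSZ, Z)))
  →5  S(add(S(add(SSSZ, Z)), add(SSSZ, Z)))
  →6  S(S(add(add(SSSZ, Z), add(SSSZ, Z))))
  →7  S(S(add(S(add(SSZ, Z)), add(SSSZ, Z))))
  →8  S(S(S(add(add(SSZ, Z), add(SSSZ, Z)))))
  →9  S(S(S(add(S(add(SZ, Z)), add(SSSZ, Z)))))
  →10  S(S(S(S(add(add(SZ, Z), add(SSSZ, Z))))))
  →11  S(S(S(S(add(S(add(Z, Z)), add(SSSZ, Z))))))
  →12  S(S(S(S(S(add(add(Z, Z), add(SSSZ, Z)))))))
  →13  S(S(S(S(S(add(Z, add(SSSZ, Z)))))))
  →14  S(S(S(S(S(add(SSSZ, Z))))))
  →15  S(S(S(S(S(S(add(SSZ, Z)))))))
  →16  S(S(S(S(S(S(S(add(SZ, Z))))))))
  →17  S(S(S(S(S(S(S(S(add(Z, Z)))))))))
  →18  S^8(Z)

Term B:
  start: add(S^4(Z), SZ)
  →1  S(add(SSSZ, SZ))
  →2  S(S(add(SSZ, SZ)))
  →3  S(S(S(add(SZ, SZ))))
  →4  S(S(S(S(add(Z, SZ)))))
  →5  S^5(Z)

Answer: DIFFERENT — A ⇓ S^8(Z), B ⇓ S^5(Z)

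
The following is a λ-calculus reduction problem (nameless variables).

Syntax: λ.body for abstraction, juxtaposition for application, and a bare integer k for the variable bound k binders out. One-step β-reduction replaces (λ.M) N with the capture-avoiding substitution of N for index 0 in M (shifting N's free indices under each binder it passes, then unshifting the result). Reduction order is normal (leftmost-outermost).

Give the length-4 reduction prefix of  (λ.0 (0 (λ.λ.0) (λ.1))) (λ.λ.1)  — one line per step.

Answer: after 4 steps: λ.λ.λ.0

Reduction:
  start: (λ.0 (0 (λ.λ.0) (λ.1))) (λ.λ.1)
  step 1: (λ.λ.1) ((λ.λ.1) (λ.λ.0) (λ.λ.λ.1))
  step 2: λ.(λ.λ.1) (λ.λ.0) (λ.λ.λ.1)
  step 3: λ.(λ.λ.λ.0) (λ.λ.λ.1)
  step 4: λ.λ.λ.0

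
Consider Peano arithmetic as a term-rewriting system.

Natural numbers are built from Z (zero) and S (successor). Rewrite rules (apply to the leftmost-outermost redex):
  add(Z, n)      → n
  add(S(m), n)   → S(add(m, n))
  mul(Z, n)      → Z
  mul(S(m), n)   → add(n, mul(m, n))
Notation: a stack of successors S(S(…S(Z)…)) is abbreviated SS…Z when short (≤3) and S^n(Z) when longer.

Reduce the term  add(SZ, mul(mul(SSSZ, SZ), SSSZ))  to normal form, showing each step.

Answer: normal form = S^10(Z)  (in 28 steps)

Working:
  start: add(SZ, mul(mul(SSSZ, SZ), SSSZ))
  [1] S(add(Z, mul(mul(SSSZ, SZ), SSSZ)))
  [2] S(mul(mul(SSSZ, SZ), SSSZ))
  [3] S(mul(add(SZ, mul(SSZ, SZ)), SSSZ))
  [4] S(mul(S(add(Z, mul(SSZ, SZ))), SSSZ))
  [5] S(add(SSSZ, mul(add(Z, mul(SSZ, SZ)), SSSZ)))
  [6] S(S(add(SSZ, mul(add(Z, mul(SSZ, SZ)), SSSZ))))
  [7] S(S(S(add(SZ, mul(add(Z, mul(SSZ, SZ)), SSSZ)))))
  [8] S(S(S(S(add(Z, mul(add(Z, mul(SSZ, SZ)), SSSZ))))))
  [9] S(S(S(S(mul(add(Z, mul(SSZ, SZ)), SSSZ)))))
  [10] S(S(S(S(mul(mul(SSZ, SZ), SSSZ)))))
  [11] S(S(S(S(mul(add(SZ, mul(SZ, SZ)), SSSZ)))))
  [12] S(S(S(S(mul(S(add(Z, mul(SZ, SZ))), SSSZ)))))
  [13] S(S(S(S(add(SSSZ, mul(add(Z, mul(SZ, SZ)), SSSZ))))))
  [14] S(S(S(S(S(add(SSZ, mul(add(Z, mul(SZ, SZ)), SSSZ)))))))
  [15] S(S(S(S(S(S(add(SZ, mul(add(Z, mul(SZ, SZ)), SSSZ))))))))
  [16] S(S(S(S(S(S(S(add(Z, mul(add(Z, mul(SZ, SZ)), SSSZ)))))))))
  [17] S(S(S(S(S(S(S(mul(add(Z, mul(SZ, SZ)), SSSZ))))))))
  [18] S(S(S(S(S(S(S(mul(mul(SZ, SZ), SSSZ))))))))
  [19] S(S(S(S(S(S(S(mul(add(SZ, mul(Z, SZ)), SSSZ))))))))
  [20] S(S(S(S(S(S(S(mul(S(add(Z, mul(Z, SZ))), SSSZ))))))))
  [21] S(S(S(S(S(S(S(add(SSSZ, mul(add(Z, mul(Z, SZ)), SSSZ)))))))))
  [22] S(S(S(S(S(S(S(S(add(SSZ, mul(add(Z, mul(Z, SZ)), SSSZ))))))))))
  [23] S(S(S(S(S(S(S(S(S(add(SZ, mul(add(Z, mul(Z, SZ)), SSSZ)))))))))))
  [24] S(S(S(S(S(S(S(S(S(S(add(Z, mul(add(Z, mul(Z, SZ)), SSSZ))))))))))))
  [25] S(S(S(S(S(S(S(S(S(S(mul(add(Z, mul(Z, SZ)), SSSZ)))))))))))
  [26] S(S(S(S(S(S(S(S(S(S(mul(mul(Z, SZ), SSSZ)))))))))))
  [27] S(S(S(S(S(S(S(S(S(S(mul(Z, SSSZ)))))))))))
  [28] S^10(Z)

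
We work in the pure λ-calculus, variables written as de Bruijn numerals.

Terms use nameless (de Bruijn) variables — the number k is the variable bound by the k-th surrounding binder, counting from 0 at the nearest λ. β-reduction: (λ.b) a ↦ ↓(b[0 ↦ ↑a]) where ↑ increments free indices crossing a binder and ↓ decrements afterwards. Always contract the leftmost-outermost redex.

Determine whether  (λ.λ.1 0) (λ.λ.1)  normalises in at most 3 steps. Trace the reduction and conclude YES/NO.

  start: (λ.λ.1 0) (λ.λ.1)
  step 1: λ.(λ.λ.1) 0
  step 2: λ.λ.1

Answer: YES — reaches normal form λ.λ.1 in 2 ≤ 3 steps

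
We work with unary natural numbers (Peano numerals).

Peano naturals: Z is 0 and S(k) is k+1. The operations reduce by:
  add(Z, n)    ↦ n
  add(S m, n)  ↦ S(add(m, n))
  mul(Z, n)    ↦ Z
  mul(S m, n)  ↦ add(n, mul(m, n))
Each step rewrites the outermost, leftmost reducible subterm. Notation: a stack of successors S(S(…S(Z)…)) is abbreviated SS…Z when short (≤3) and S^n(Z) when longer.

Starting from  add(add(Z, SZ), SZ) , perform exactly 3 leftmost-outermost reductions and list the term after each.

  start: add(add(Z, SZ), SZ)
  →1  add(SZ, SZ)
  →2  S(add(Z, SZ))
  →3  SSZ

Answer: after 3 steps: SSZ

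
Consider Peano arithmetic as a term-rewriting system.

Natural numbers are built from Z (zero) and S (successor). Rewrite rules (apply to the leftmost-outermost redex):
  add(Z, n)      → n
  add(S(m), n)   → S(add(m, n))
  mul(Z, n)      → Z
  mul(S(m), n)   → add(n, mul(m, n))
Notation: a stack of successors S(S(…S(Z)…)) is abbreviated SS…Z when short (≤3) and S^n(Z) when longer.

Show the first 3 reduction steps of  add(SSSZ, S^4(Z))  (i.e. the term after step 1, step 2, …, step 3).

  start: add(SSSZ, S^4(Z))
  step 1: S(add(SSZ, S^4(Z)))
  step 2: S(S(add(SZ, S^4(Z))))
  step 3: S(S(S(add(Z, S^4(Z)))))

Answer: after 3 steps: S(S(S(add(Z, S^4(Z)))))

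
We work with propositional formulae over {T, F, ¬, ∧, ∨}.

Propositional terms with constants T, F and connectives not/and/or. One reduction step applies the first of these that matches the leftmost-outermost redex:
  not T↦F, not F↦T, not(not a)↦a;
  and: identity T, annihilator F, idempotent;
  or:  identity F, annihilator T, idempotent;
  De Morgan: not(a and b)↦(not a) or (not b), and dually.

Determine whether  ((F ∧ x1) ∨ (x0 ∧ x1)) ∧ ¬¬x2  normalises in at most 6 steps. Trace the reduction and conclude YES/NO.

  start: ((F ∧ x1) ∨ (x0 ∧ x1)) ∧ ¬¬x2
  [1] (F ∨ (x0 ∧ x1)) ∧ ¬¬x2
  [2] (x0 ∧ x1) ∧ ¬¬x2
  [3] (x0 ∧ x1) ∧ x2

Answer: YES — reaches normal form (x0 ∧ x1) ∧ x2 in 3 ≤ 6 steps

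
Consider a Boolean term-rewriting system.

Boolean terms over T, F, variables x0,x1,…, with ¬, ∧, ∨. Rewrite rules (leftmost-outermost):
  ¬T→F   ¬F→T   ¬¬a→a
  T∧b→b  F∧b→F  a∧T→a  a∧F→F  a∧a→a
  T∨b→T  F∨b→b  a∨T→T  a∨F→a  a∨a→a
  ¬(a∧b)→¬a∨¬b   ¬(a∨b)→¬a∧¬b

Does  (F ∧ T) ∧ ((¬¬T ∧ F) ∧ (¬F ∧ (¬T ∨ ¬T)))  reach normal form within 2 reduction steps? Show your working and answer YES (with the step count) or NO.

Answer: YES — reaches normal form F in 2 ≤ 2 steps

Derivation:
  start: (F ∧ T) ∧ ((¬¬T ∧ F) ∧ (¬F ∧ (¬T ∨ ¬T)))
  [1] F ∧ ((¬¬T ∧ F) ∧ (¬F ∧ (¬T ∨ ¬T)))
  [2] F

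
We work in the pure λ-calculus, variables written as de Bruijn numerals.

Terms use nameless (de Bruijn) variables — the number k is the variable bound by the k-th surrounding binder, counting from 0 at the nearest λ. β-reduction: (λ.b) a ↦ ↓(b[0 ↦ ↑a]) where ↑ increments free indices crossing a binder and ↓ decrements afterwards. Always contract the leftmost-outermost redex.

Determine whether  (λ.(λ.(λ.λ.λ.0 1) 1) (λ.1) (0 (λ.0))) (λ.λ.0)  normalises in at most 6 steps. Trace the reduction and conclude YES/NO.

Answer: YES — reaches normal form λ.0 (λ.0) in 5 ≤ 6 steps

Derivation:
  start: (λ.(λ.(λ.λ.λ.0 1) 1) (λ.1) (0 (λ.0))) (λ.λ.0)
  [1] (λ.(λ.λ.λ.0 1) (λ.λ.0)) (λ.λ.λ.0) ((λ.λ.0) (λ.0))
  [2] (λ.λ.λ.0 1) (λ.λ.0) ((λ.λ.0) (λ.0))
  [3] (λ.λ.0 1) ((λ.λ.0) (λ.0))
  [4] λ.0 ((λ.λ.0) (λ.0))
  [5] λ.0 (λ.0)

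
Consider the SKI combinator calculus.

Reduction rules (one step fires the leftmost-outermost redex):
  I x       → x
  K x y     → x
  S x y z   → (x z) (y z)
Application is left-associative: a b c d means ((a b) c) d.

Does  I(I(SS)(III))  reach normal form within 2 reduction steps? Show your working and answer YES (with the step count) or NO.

  start: I(I(SS)(III))
  →1  I(SS)(III)
  →2  SS(III)

Answer: NO — after 2 steps the term is SS(III), not yet normal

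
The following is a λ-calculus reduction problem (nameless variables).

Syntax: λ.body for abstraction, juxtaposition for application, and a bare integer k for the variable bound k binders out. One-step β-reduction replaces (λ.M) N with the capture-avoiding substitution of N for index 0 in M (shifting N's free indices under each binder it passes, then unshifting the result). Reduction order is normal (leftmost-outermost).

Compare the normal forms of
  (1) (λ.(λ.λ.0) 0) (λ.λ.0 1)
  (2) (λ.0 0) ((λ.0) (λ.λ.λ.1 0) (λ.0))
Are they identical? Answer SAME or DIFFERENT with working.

Answer: DIFFERENT — A ⇓ λ.0, B ⇓ λ.λ.1 0

Derivation:
Term A:
  start: (λ.(λ.λ.0) 0) (λ.λ.0 1)
  step 1: (λ.λ.0) (λ.λ.0 1)
  step 2: λ.0

Term B:
  start: (λ.0 0) ((λ.0) (λ.λ.λ.1 0) (λ.0))
  step 1: (λ.0) (λ.λ.λ.1 0) (λ.0) ((λ.0) (λ.λ.λ.1 0) (λ.0))
  step 2: (λ.λ.λ.1 0) (λ.0) ((λ.0) (λ.λ.λ.1 0) (λ.0))
  step 3: (λ.λ.1 0) ((λ.0) (λ.λ.λ.1 0) (λ.0))
  step 4: λ.(λ.0) (λ.λ.λ.1 0) (λ.0) 0
  step 5: λ.(λ.λ.λ.1 0) (λ.0) 0
  step 6: λ.(λ.λ.1 0) 0
  step 7: λ.λ.1 0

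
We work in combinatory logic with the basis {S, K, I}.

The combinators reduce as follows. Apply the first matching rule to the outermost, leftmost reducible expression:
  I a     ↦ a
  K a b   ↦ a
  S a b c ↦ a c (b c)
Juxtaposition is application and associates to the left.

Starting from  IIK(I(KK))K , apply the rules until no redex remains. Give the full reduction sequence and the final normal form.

  start: IIK(I(KK))K
  →1  IK(I(KK))K
  →2  K(I(KK))K
  →3  I(KK)
  →4  KK

Answer: normal form = KK  (in 4 steps)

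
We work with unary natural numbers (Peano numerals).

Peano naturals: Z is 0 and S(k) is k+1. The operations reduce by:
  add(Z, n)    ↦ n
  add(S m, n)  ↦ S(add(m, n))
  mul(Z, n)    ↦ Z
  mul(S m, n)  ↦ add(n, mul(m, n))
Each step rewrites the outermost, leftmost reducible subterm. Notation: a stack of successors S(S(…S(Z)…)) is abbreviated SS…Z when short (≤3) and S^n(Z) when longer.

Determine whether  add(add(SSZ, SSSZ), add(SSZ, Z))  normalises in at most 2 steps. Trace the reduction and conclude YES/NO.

  start: add(add(SSZ, SSSZ), add(SSZ, Z))
  →1  add(S(add(SZ, SSSZ)), add(SSZ, Z))
  →2  S(add(add(SZ, SSSZ), add(SSZ, Z)))

Answer: NO — after 2 steps the term is S(add(add(SZ, SSSZ), add(SSZ, Z))), not yet normal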